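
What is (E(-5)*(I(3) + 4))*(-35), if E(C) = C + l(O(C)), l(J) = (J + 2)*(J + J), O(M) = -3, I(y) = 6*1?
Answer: -350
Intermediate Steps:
I(y) = 6
l(J) = 2*J*(2 + J) (l(J) = (2 + J)*(2*J) = 2*J*(2 + J))
E(C) = 6 + C (E(C) = C + 2*(-3)*(2 - 3) = C + 2*(-3)*(-1) = C + 6 = 6 + C)
(E(-5)*(I(3) + 4))*(-35) = ((6 - 5)*(6 + 4))*(-35) = (1*10)*(-35) = 10*(-35) = -350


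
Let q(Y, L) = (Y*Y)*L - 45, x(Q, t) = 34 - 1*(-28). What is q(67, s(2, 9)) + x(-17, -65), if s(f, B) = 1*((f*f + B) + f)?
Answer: 67352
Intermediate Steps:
s(f, B) = B + f + f² (s(f, B) = 1*((f² + B) + f) = 1*((B + f²) + f) = 1*(B + f + f²) = B + f + f²)
x(Q, t) = 62 (x(Q, t) = 34 + 28 = 62)
q(Y, L) = -45 + L*Y² (q(Y, L) = Y²*L - 45 = L*Y² - 45 = -45 + L*Y²)
q(67, s(2, 9)) + x(-17, -65) = (-45 + (9 + 2 + 2²)*67²) + 62 = (-45 + (9 + 2 + 4)*4489) + 62 = (-45 + 15*4489) + 62 = (-45 + 67335) + 62 = 67290 + 62 = 67352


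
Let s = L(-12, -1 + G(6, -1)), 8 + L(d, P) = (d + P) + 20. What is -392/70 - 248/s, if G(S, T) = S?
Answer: -276/5 ≈ -55.200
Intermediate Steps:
L(d, P) = 12 + P + d (L(d, P) = -8 + ((d + P) + 20) = -8 + ((P + d) + 20) = -8 + (20 + P + d) = 12 + P + d)
s = 5 (s = 12 + (-1 + 6) - 12 = 12 + 5 - 12 = 5)
-392/70 - 248/s = -392/70 - 248/5 = -392*1/70 - 248*⅕ = -28/5 - 248/5 = -276/5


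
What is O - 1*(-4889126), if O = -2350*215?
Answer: 4383876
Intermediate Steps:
O = -505250
O - 1*(-4889126) = -505250 - 1*(-4889126) = -505250 + 4889126 = 4383876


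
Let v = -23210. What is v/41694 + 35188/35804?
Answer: 79514704/186601497 ≈ 0.42612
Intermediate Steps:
v/41694 + 35188/35804 = -23210/41694 + 35188/35804 = -23210*1/41694 + 35188*(1/35804) = -11605/20847 + 8797/8951 = 79514704/186601497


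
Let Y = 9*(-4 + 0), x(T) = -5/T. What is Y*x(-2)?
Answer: -90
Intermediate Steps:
Y = -36 (Y = 9*(-4) = -36)
Y*x(-2) = -(-180)/(-2) = -(-180)*(-1)/2 = -36*5/2 = -90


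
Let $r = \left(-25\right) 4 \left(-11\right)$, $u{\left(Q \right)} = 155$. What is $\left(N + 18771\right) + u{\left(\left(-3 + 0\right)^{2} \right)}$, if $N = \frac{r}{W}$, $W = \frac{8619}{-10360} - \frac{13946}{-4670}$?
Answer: $\frac{202587308258}{10422983} \approx 19437.0$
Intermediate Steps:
$W = \frac{10422983}{4838120}$ ($W = 8619 \left(- \frac{1}{10360}\right) - - \frac{6973}{2335} = - \frac{8619}{10360} + \frac{6973}{2335} = \frac{10422983}{4838120} \approx 2.1543$)
$r = 1100$ ($r = \left(-100\right) \left(-11\right) = 1100$)
$N = \frac{5321932000}{10422983}$ ($N = \frac{1100}{\frac{10422983}{4838120}} = 1100 \cdot \frac{4838120}{10422983} = \frac{5321932000}{10422983} \approx 510.6$)
$\left(N + 18771\right) + u{\left(\left(-3 + 0\right)^{2} \right)} = \left(\frac{5321932000}{10422983} + 18771\right) + 155 = \frac{200971745893}{10422983} + 155 = \frac{202587308258}{10422983}$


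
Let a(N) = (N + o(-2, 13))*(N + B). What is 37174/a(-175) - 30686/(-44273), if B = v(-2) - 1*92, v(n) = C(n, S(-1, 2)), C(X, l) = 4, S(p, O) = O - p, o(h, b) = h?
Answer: 3074268488/2060952423 ≈ 1.4917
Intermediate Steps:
v(n) = 4
B = -88 (B = 4 - 1*92 = 4 - 92 = -88)
a(N) = (-88 + N)*(-2 + N) (a(N) = (N - 2)*(N - 88) = (-2 + N)*(-88 + N) = (-88 + N)*(-2 + N))
37174/a(-175) - 30686/(-44273) = 37174/(176 + (-175)² - 90*(-175)) - 30686/(-44273) = 37174/(176 + 30625 + 15750) - 30686*(-1/44273) = 37174/46551 + 30686/44273 = 3074268488/2060952423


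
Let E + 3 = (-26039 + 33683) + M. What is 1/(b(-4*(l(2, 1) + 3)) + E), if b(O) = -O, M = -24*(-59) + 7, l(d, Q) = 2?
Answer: 1/9084 ≈ 0.00011008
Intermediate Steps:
M = 1423 (M = 1416 + 7 = 1423)
E = 9064 (E = -3 + ((-26039 + 33683) + 1423) = -3 + (7644 + 1423) = -3 + 9067 = 9064)
1/(b(-4*(l(2, 1) + 3)) + E) = 1/(-(-4)*(2 + 3) + 9064) = 1/(-(-4)*5 + 9064) = 1/(-1*(-20) + 9064) = 1/(20 + 9064) = 1/9084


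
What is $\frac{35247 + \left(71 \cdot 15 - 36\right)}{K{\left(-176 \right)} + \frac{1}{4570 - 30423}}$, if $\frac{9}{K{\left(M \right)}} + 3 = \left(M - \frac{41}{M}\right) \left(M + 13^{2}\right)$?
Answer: $\frac{202590123786276}{40735135} \approx 4.9734 \cdot 10^{6}$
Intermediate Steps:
$K{\left(M \right)} = \frac{9}{-3 + \left(169 + M\right) \left(M - \frac{41}{M}\right)}$ ($K{\left(M \right)} = \frac{9}{-3 + \left(M - \frac{41}{M}\right) \left(M + 13^{2}\right)} = \frac{9}{-3 + \left(M - \frac{41}{M}\right) \left(M + 169\right)} = \frac{9}{-3 + \left(M - \frac{41}{M}\right) \left(169 + M\right)} = \frac{9}{-3 + \left(169 + M\right) \left(M - \frac{41}{M}\right)}$)
$\frac{35247 + \left(71 \cdot 15 - 36\right)}{K{\left(-176 \right)} + \frac{1}{4570 - 30423}} = \frac{35247 + \left(71 \cdot 15 - 36\right)}{9 \left(-176\right) \frac{1}{-6929 + \left(-176\right)^{3} - -7744 + 169 \left(-176\right)^{2}} + \frac{1}{4570 - 30423}} = \frac{35247 + \left(1065 - 36\right)}{9 \left(-176\right) \frac{1}{-6929 - 5451776 + 7744 + 169 \cdot 30976} + \frac{1}{-25853}} = \frac{35247 + 1029}{9 \left(-176\right) \frac{1}{-6929 - 5451776 + 7744 + 5234944} - \frac{1}{25853}} = \frac{36276}{9 \left(-176\right) \frac{1}{-216017} - \frac{1}{25853}} = \frac{36276}{9 \left(-176\right) \left(- \frac{1}{216017}\right) - \frac{1}{25853}} = \frac{36276}{\frac{1584}{216017} - \frac{1}{25853}} = \frac{36276}{\frac{40735135}{5584687501}} = 36276 \cdot \frac{5584687501}{40735135} = \frac{202590123786276}{40735135}$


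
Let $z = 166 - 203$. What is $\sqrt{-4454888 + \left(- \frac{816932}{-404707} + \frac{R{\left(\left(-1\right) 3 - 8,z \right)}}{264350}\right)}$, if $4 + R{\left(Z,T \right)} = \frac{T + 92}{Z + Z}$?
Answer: $\frac{7 i \sqrt{41623688846268362446271731}}{21396859090} \approx 2110.7 i$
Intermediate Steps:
$z = -37$ ($z = 166 - 203 = -37$)
$R{\left(Z,T \right)} = -4 + \frac{92 + T}{2 Z}$ ($R{\left(Z,T \right)} = -4 + \frac{T + 92}{Z + Z} = -4 + \frac{92 + T}{2 Z}$)
$\sqrt{-4454888 + \left(- \frac{816932}{-404707} + \frac{R{\left(\left(-1\right) 3 - 8,z \right)}}{264350}\right)} = \sqrt{-4454888 + \left(- \frac{816932}{-404707} + \frac{\frac{1}{2} \frac{1}{\left(-1\right) 3 - 8} \left(92 - 37 - 8 \left(\left(-1\right) 3 - 8\right)\right)}{264350}\right)} = \sqrt{-4454888 + \left(\left(-816932\right) \left(- \frac{1}{404707}\right) + \frac{92 - 37 - 8 \left(-3 - 8\right)}{2 \left(-3 - 8\right)} \frac{1}{264350}\right)} = \sqrt{-4454888 + \left(\frac{816932}{404707} + \frac{92 - 37 - -88}{2 \left(-11\right)} \frac{1}{264350}\right)} = \sqrt{-4454888 + \left(\frac{816932}{404707} + \frac{1}{2} \left(- \frac{1}{11}\right) \left(92 - 37 + 88\right) \frac{1}{264350}\right)} = \sqrt{-4454888 + \left(\frac{816932}{404707} + \frac{1}{2} \left(- \frac{1}{11}\right) 143 \cdot \frac{1}{264350}\right)} = \sqrt{-4454888 + \left(\frac{816932}{404707} - \frac{13}{528700}\right)} = \sqrt{-4454888 + \frac{431906687209}{213968590900}} = \sqrt{- \frac{953205676070631991}{213968590900}} = \frac{7 i \sqrt{41623688846268362446271731}}{21396859090}$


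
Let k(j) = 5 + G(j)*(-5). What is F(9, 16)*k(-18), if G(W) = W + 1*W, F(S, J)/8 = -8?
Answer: -11840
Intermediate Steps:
F(S, J) = -64 (F(S, J) = 8*(-8) = -64)
G(W) = 2*W (G(W) = W + W = 2*W)
k(j) = 5 - 10*j (k(j) = 5 + (2*j)*(-5) = 5 - 10*j)
F(9, 16)*k(-18) = -64*(5 - 10*(-18)) = -64*(5 + 180) = -64*185 = -11840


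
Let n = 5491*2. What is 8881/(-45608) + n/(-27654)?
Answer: -373231115/630621816 ≈ -0.59185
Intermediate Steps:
n = 10982
8881/(-45608) + n/(-27654) = 8881/(-45608) + 10982/(-27654) = 8881*(-1/45608) + 10982*(-1/27654) = -8881/45608 - 5491/13827 = -373231115/630621816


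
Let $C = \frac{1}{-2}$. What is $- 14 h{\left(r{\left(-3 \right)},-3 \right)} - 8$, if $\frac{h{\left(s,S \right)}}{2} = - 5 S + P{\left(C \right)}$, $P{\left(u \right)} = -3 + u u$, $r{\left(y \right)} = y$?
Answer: $-351$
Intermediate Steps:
$C = - \frac{1}{2} \approx -0.5$
$P{\left(u \right)} = -3 + u^{2}$
$h{\left(s,S \right)} = - \frac{11}{2} - 10 S$ ($h{\left(s,S \right)} = 2 \left(- 5 S - \left(3 - \left(- \frac{1}{2}\right)^{2}\right)\right) = 2 \left(- 5 S + \left(-3 + \frac{1}{4}\right)\right) = 2 \left(- 5 S - \frac{11}{4}\right) = 2 \left(- \frac{11}{4} - 5 S\right) = - \frac{11}{2} - 10 S$)
$- 14 h{\left(r{\left(-3 \right)},-3 \right)} - 8 = - 14 \left(- \frac{11}{2} - -30\right) - 8 = - 14 \left(- \frac{11}{2} + 30\right) - 8 = \left(-14\right) \frac{49}{2} - 8 = -343 - 8 = -351$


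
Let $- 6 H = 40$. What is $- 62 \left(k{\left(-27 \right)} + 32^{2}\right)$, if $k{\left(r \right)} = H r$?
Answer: $-74648$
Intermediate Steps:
$H = - \frac{20}{3}$ ($H = \left(- \frac{1}{6}\right) 40 = - \frac{20}{3} \approx -6.6667$)
$k{\left(r \right)} = - \frac{20 r}{3}$
$- 62 \left(k{\left(-27 \right)} + 32^{2}\right) = - 62 \left(\left(- \frac{20}{3}\right) \left(-27\right) + 32^{2}\right) = - 62 \left(180 + 1024\right) = \left(-62\right) 1204 = -74648$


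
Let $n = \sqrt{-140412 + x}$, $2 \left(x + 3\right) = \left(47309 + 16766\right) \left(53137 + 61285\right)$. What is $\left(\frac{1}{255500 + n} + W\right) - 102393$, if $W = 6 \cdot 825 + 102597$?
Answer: $\frac{31756162592636}{6161459559} - \frac{\sqrt{3665654410}}{61614595590} \approx 5154.0$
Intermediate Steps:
$x = 3665794822$ ($x = -3 + \frac{\left(47309 + 16766\right) \left(53137 + 61285\right)}{2} = -3 + \frac{64075 \cdot 114422}{2} = -3 + \frac{1}{2} \cdot 7331589650 = -3 + 3665794825 = 3665794822$)
$n = \sqrt{3665654410}$ ($n = \sqrt{-140412 + 3665794822} = \sqrt{3665654410} \approx 60545.0$)
$W = 107547$ ($W = 4950 + 102597 = 107547$)
$\left(\frac{1}{255500 + n} + W\right) - 102393 = \left(\frac{1}{255500 + \sqrt{3665654410}} + 107547\right) - 102393 = \left(107547 + \frac{1}{255500 + \sqrt{3665654410}}\right) - 102393 = 5154 + \frac{1}{255500 + \sqrt{3665654410}}$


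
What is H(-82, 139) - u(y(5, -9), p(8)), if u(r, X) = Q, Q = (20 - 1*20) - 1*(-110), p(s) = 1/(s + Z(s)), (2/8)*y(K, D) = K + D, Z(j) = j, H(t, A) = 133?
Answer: 23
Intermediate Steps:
y(K, D) = 4*D + 4*K (y(K, D) = 4*(K + D) = 4*(D + K) = 4*D + 4*K)
p(s) = 1/(2*s) (p(s) = 1/(s + s) = 1/(2*s))
Q = 110 (Q = (20 - 20) + 110 = 0 + 110 = 110)
u(r, X) = 110
H(-82, 139) - u(y(5, -9), p(8)) = 133 - 1*110 = 133 - 110 = 23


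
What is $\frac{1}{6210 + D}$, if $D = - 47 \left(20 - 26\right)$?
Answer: $\frac{1}{6492} \approx 0.00015404$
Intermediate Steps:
$D = 282$ ($D = \left(-47\right) \left(-6\right) = 282$)
$\frac{1}{6210 + D} = \frac{1}{6210 + 282} = \frac{1}{6492}$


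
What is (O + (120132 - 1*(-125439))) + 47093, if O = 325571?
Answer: 618235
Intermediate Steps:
(O + (120132 - 1*(-125439))) + 47093 = (325571 + (120132 - 1*(-125439))) + 47093 = (325571 + (120132 + 125439)) + 47093 = (325571 + 245571) + 47093 = 571142 + 47093 = 618235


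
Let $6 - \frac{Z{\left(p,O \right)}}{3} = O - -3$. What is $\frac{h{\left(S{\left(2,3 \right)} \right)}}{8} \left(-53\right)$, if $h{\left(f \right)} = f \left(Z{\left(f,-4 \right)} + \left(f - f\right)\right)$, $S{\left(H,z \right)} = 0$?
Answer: $0$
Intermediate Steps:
$Z{\left(p,O \right)} = 9 - 3 O$ ($Z{\left(p,O \right)} = 18 - 3 \left(O - -3\right) = 18 - 3 \left(O + 3\right) = 18 - 3 \left(3 + O\right) = 18 - \left(9 + 3 O\right) = 9 - 3 O$)
$h{\left(f \right)} = 21 f$ ($h{\left(f \right)} = f \left(\left(9 - -12\right) + \left(f - f\right)\right) = f \left(\left(9 + 12\right) + 0\right) = f \left(21 + 0\right) = f 21 = 21 f$)
$\frac{h{\left(S{\left(2,3 \right)} \right)}}{8} \left(-53\right) = \frac{21 \cdot 0}{8} \left(-53\right) = 0 \cdot \frac{1}{8} \left(-53\right) = 0 \left(-53\right) = 0$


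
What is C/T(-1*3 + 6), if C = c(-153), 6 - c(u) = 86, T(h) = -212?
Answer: 20/53 ≈ 0.37736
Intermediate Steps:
c(u) = -80 (c(u) = 6 - 1*86 = 6 - 86 = -80)
C = -80
C/T(-1*3 + 6) = -80/(-212) = -80*(-1/212) = 20/53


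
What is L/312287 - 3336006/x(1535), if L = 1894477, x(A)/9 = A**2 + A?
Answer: 6526451252993/1104446695680 ≈ 5.9092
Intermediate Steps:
x(A) = 9*A + 9*A**2 (x(A) = 9*(A**2 + A) = 9*(A + A**2) = 9*A + 9*A**2)
L/312287 - 3336006/x(1535) = 1894477/312287 - 3336006*1/(13815*(1 + 1535)) = 1894477*(1/312287) - 3336006/(9*1535*1536) = 1894477/312287 - 3336006/21219840 = 1894477/312287 - 3336006*1/21219840 = 1894477/312287 - 556001/3536640 = 6526451252993/1104446695680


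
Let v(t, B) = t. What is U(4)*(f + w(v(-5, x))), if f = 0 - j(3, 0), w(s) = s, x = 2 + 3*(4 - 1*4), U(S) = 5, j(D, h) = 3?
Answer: -40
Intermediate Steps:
x = 2 (x = 2 + 3*(4 - 4) = 2 + 3*0 = 2 + 0 = 2)
f = -3 (f = 0 - 1*3 = 0 - 3 = -3)
U(4)*(f + w(v(-5, x))) = 5*(-3 - 5) = 5*(-8) = -40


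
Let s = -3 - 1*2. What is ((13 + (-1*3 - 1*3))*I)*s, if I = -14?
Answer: 490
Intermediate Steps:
s = -5 (s = -3 - 2 = -5)
((13 + (-1*3 - 1*3))*I)*s = ((13 + (-1*3 - 1*3))*(-14))*(-5) = ((13 + (-3 - 3))*(-14))*(-5) = ((13 - 6)*(-14))*(-5) = (7*(-14))*(-5) = -98*(-5) = 490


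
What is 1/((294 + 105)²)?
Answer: 1/159201 ≈ 6.2814e-6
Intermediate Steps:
1/((294 + 105)²) = 1/(399²) = 1/159201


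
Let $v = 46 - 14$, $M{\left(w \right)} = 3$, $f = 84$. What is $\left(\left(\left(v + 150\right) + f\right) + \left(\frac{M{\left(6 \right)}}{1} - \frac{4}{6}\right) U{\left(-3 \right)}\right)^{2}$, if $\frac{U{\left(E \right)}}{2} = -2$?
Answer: $\frac{592900}{9} \approx 65878.0$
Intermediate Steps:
$U{\left(E \right)} = -4$ ($U{\left(E \right)} = 2 \left(-2\right) = -4$)
$v = 32$
$\left(\left(\left(v + 150\right) + f\right) + \left(\frac{M{\left(6 \right)}}{1} - \frac{4}{6}\right) U{\left(-3 \right)}\right)^{2} = \left(\left(\left(32 + 150\right) + 84\right) + \left(\frac{3}{1} - \frac{4}{6}\right) \left(-4\right)\right)^{2} = \left(\left(182 + 84\right) + \left(3 \cdot 1 - \frac{2}{3}\right) \left(-4\right)\right)^{2} = \left(266 + \left(3 - \frac{2}{3}\right) \left(-4\right)\right)^{2} = \left(266 + \frac{7}{3} \left(-4\right)\right)^{2} = \left(266 - \frac{28}{3}\right)^{2} = \left(\frac{770}{3}\right)^{2} = \frac{592900}{9}$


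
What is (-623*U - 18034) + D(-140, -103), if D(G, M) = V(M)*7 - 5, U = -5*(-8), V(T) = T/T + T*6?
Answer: -47278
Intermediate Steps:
V(T) = 1 + 6*T
U = 40
D(G, M) = 2 + 42*M (D(G, M) = (1 + 6*M)*7 - 5 = (7 + 42*M) - 5 = 2 + 42*M)
(-623*U - 18034) + D(-140, -103) = (-623*40 - 18034) + (2 + 42*(-103)) = (-24920 - 18034) + (2 - 4326) = -42954 - 4324 = -47278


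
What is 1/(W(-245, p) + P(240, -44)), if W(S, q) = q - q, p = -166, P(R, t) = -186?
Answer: -1/186 ≈ -0.0053763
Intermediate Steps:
W(S, q) = 0
1/(W(-245, p) + P(240, -44)) = 1/(0 - 186) = 1/(-186) = -1/186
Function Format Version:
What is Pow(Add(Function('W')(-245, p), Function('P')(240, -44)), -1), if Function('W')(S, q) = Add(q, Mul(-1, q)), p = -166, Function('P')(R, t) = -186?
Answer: Rational(-1, 186) ≈ -0.0053763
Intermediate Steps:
Function('W')(S, q) = 0
Pow(Add(Function('W')(-245, p), Function('P')(240, -44)), -1) = Pow(Add(0, -186), -1) = Pow(-186, -1) = Rational(-1, 186)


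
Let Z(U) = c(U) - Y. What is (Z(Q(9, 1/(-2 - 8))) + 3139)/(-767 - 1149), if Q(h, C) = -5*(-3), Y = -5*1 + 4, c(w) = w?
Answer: -3155/1916 ≈ -1.6467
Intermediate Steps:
Y = -1 (Y = -5 + 4 = -1)
Q(h, C) = 15
Z(U) = 1 + U (Z(U) = U - 1*(-1) = U + 1 = 1 + U)
(Z(Q(9, 1/(-2 - 8))) + 3139)/(-767 - 1149) = ((1 + 15) + 3139)/(-767 - 1149) = (16 + 3139)/(-1916) = 3155*(-1/1916) = -3155/1916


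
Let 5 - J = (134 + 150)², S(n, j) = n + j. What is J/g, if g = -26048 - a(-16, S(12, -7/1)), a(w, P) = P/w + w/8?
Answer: 1290416/416731 ≈ 3.0965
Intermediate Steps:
S(n, j) = j + n
a(w, P) = w/8 + P/w (a(w, P) = P/w + w*(⅛) = P/w + w/8 = w/8 + P/w)
J = -80651 (J = 5 - (134 + 150)² = 5 - 1*284² = 5 - 1*80656 = 5 - 80656 = -80651)
g = -416731/16 (g = -26048 - ((⅛)*(-16) + (-7/1 + 12)/(-16)) = -26048 - (-2 + (-7*1 + 12)*(-1/16)) = -26048 - (-2 + (-7 + 12)*(-1/16)) = -26048 - (-2 + 5*(-1/16)) = -26048 - (-2 - 5/16) = -26048 - 1*(-37/16) = -26048 + 37/16 = -416731/16 ≈ -26046.)
J/g = -80651/(-416731/16) = -80651*(-16/416731) = 1290416/416731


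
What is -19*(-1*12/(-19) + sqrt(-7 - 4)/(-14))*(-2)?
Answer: 24 - 19*I*sqrt(11)/7 ≈ 24.0 - 9.0023*I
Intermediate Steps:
-19*(-1*12/(-19) + sqrt(-7 - 4)/(-14))*(-2) = -19*(-12*(-1/19) + sqrt(-11)*(-1/14))*(-2) = -19*(12/19 + (I*sqrt(11))*(-1/14))*(-2) = -19*(12/19 - I*sqrt(11)/14)*(-2) = (-12 + 19*I*sqrt(11)/14)*(-2) = 24 - 19*I*sqrt(11)/7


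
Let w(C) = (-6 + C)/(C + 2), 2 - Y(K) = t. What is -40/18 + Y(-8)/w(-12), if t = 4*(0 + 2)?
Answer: -50/9 ≈ -5.5556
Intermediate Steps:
t = 8 (t = 4*2 = 8)
Y(K) = -6 (Y(K) = 2 - 1*8 = 2 - 8 = -6)
w(C) = (-6 + C)/(2 + C)
-40/18 + Y(-8)/w(-12) = -40/18 - 6*(2 - 12)/(-6 - 12) = -40*1/18 - 6/(-18/(-10)) = -20/9 - 6/((-⅒*(-18))) = -20/9 - 6/9/5 = -20/9 - 6*5/9 = -20/9 - 10/3 = -50/9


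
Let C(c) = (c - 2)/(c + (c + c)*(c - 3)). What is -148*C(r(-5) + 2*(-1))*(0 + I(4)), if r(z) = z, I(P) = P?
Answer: 5328/133 ≈ 40.060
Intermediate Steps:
C(c) = (-2 + c)/(c + 2*c*(-3 + c)) (C(c) = (-2 + c)/(c + (2*c)*(-3 + c)) = (-2 + c)/(c + 2*c*(-3 + c)))
-148*C(r(-5) + 2*(-1))*(0 + I(4)) = -148*(-2 + (-5 + 2*(-1)))/((-5 + 2*(-1))*(-5 + 2*(-5 + 2*(-1))))*(0 + 4) = -148*(-2 + (-5 - 2))/((-5 - 2)*(-5 + 2*(-5 - 2)))*4 = -148*(-2 - 7)/((-7)*(-5 + 2*(-7)))*4 = -148*(-⅐*(-9)/(-5 - 14))*4 = -148*(-⅐*(-9)/(-19))*4 = -148*(-⅐*(-1/19)*(-9))*4 = -(-1332)*4/133 = -148*(-36/133) = 5328/133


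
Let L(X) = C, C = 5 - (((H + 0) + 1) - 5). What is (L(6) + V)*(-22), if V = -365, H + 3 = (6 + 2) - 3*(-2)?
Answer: 8074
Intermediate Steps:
H = 11 (H = -3 + ((6 + 2) - 3*(-2)) = -3 + (8 + 6) = -3 + 14 = 11)
C = -2 (C = 5 - (((11 + 0) + 1) - 5) = 5 - ((11 + 1) - 5) = 5 - (12 - 5) = 5 - 1*7 = 5 - 7 = -2)
L(X) = -2
(L(6) + V)*(-22) = (-2 - 365)*(-22) = -367*(-22) = 8074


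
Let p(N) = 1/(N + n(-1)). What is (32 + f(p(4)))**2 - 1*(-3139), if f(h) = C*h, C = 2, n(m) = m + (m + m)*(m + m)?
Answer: 204887/49 ≈ 4181.4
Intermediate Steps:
n(m) = m + 4*m**2 (n(m) = m + (2*m)*(2*m) = m + 4*m**2)
p(N) = 1/(3 + N) (p(N) = 1/(N - (1 + 4*(-1))) = 1/(N - (1 - 4)) = 1/(N - 1*(-3)) = 1/(N + 3) = 1/(3 + N))
f(h) = 2*h
(32 + f(p(4)))**2 - 1*(-3139) = (32 + 2/(3 + 4))**2 - 1*(-3139) = (32 + 2/7)**2 + 3139 = (226/7)**2 + 3139 = 51076/49 + 3139 = 204887/49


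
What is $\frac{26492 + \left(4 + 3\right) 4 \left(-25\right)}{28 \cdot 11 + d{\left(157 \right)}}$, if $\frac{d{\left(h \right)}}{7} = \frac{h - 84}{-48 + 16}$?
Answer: $\frac{825344}{9345} \approx 88.319$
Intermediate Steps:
$d{\left(h \right)} = \frac{147}{8} - \frac{7 h}{32}$ ($d{\left(h \right)} = 7 \frac{h - 84}{-48 + 16} = 7 \frac{-84 + h}{-32} = 7 \left(-84 + h\right) \left(- \frac{1}{32}\right) = 7 \left(\frac{21}{8} - \frac{h}{32}\right) = \frac{147}{8} - \frac{7 h}{32}$)
$\frac{26492 + \left(4 + 3\right) 4 \left(-25\right)}{28 \cdot 11 + d{\left(157 \right)}} = \frac{26492 + \left(4 + 3\right) 4 \left(-25\right)}{28 \cdot 11 + \left(\frac{147}{8} - \frac{1099}{32}\right)} = \frac{26492 + 7 \cdot 4 \left(-25\right)}{308 + \left(\frac{147}{8} - \frac{1099}{32}\right)} = \frac{26492 + 28 \left(-25\right)}{308 - \frac{511}{32}} = \frac{26492 - 700}{\frac{9345}{32}} = 25792 \cdot \frac{32}{9345} = \frac{825344}{9345}$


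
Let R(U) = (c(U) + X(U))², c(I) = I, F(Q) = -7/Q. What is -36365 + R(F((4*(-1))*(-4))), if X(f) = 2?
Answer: -9308815/256 ≈ -36363.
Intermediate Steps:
R(U) = (2 + U)² (R(U) = (U + 2)² = (2 + U)²)
-36365 + R(F((4*(-1))*(-4))) = -36365 + (2 - 7/((4*(-1))*(-4)))² = -36365 + (2 - 7/((-4*(-4))))² = -36365 + (2 - 7/16)² = -36365 + (25/16)² = -36365 + 625/256 = -9308815/256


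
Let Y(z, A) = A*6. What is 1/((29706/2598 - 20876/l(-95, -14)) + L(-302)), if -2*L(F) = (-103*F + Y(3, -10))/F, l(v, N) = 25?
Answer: -3269150/2524454491 ≈ -0.0012950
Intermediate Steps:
Y(z, A) = 6*A
L(F) = -(-60 - 103*F)/(2*F) (L(F) = -(-103*F + 6*(-10))/(2*F) = -(-103*F - 60)/(2*F) = -(-60 - 103*F)/(2*F))
1/((29706/2598 - 20876/l(-95, -14)) + L(-302)) = 1/((29706/2598 - 20876/25) + (103/2 + 30/(-302))) = 1/((29706*(1/2598) - 20876*1/25) + (103/2 + 30*(-1/302))) = 1/((4951/433 - 20876/25) + (103/2 - 15/151)) = 1/(-8915533/10825 + 15523/302) = 1/(-2524454491/3269150) = -3269150/2524454491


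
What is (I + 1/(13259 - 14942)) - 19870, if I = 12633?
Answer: -12179872/1683 ≈ -7237.0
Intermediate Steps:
(I + 1/(13259 - 14942)) - 19870 = (12633 + 1/(13259 - 14942)) - 19870 = (12633 + 1/(-1683)) - 19870 = (12633 - 1/1683) - 19870 = 21261338/1683 - 19870 = -12179872/1683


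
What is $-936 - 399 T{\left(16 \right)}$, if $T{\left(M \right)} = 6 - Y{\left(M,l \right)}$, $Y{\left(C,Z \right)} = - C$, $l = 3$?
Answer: $-9714$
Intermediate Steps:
$T{\left(M \right)} = 6 + M$ ($T{\left(M \right)} = 6 - - M = 6 + M$)
$-936 - 399 T{\left(16 \right)} = -936 - 399 \left(6 + 16\right) = -936 - 8778 = -9714$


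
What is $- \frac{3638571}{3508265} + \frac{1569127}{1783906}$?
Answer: $- \frac{985955303671}{6258414983090} \approx -0.15754$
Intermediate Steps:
$- \frac{3638571}{3508265} + \frac{1569127}{1783906} = - \frac{985955303671}{6258414983090}$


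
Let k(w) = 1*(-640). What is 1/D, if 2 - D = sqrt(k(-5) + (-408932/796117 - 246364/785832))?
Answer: 312807107172/100853260114387 + I*sqrt(15675959986326008550204198)/100853260114387 ≈ 0.0031016 + 0.039258*I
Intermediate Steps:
k(w) = -640
D = 2 - I*sqrt(15675959986326008550204198)/156403553586 (D = 2 - sqrt(-640 + (-408932/796117 - 246364/785832)) = 2 - sqrt(-640 + (-408932*1/796117 - 246364*1/785832)) = 2 - sqrt(-640 + (-408932/796117 - 61591/196458)) = 2 - sqrt(-640 - 129371605003/156403553586) = 2 - sqrt(-100227645900043/156403553586) = 2 - I*sqrt(15675959986326008550204198)/156403553586 ≈ 2.0 - 25.315*I)
1/D = 1/(2 - I*sqrt(15675959986326008550204198)/156403553586)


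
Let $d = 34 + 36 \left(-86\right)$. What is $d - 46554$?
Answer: $-49616$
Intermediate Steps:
$d = -3062$ ($d = 34 - 3096 = -3062$)
$d - 46554 = -3062 - 46554 = -49616$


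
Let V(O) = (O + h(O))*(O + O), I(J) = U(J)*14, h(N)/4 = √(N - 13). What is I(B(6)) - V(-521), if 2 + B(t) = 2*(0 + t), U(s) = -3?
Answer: -542924 + 4168*I*√534 ≈ -5.4292e+5 + 96316.0*I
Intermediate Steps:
h(N) = 4*√(-13 + N) (h(N) = 4*√(N - 13) = 4*√(-13 + N))
B(t) = -2 + 2*t (B(t) = -2 + 2*(0 + t) = -2 + 2*t)
I(J) = -42 (I(J) = -3*14 = -42)
V(O) = 2*O*(O + 4*√(-13 + O)) (V(O) = (O + 4*√(-13 + O))*(O + O) = (O + 4*√(-13 + O))*(2*O) = 2*O*(O + 4*√(-13 + O)))
I(B(6)) - V(-521) = -42 - 2*(-521)*(-521 + 4*√(-13 - 521)) = -42 - 2*(-521)*(-521 + 4*√(-534)) = -42 - 2*(-521)*(-521 + 4*(I*√534)) = -42 - 2*(-521)*(-521 + 4*I*√534) = -42 - (542882 - 4168*I*√534) = -42 + (-542882 + 4168*I*√534) = -542924 + 4168*I*√534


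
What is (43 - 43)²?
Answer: 0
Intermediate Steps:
(43 - 43)² = 0² = 0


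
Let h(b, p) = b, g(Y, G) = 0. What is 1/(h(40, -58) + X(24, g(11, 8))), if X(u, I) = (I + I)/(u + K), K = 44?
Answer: 1/40 ≈ 0.025000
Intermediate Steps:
X(u, I) = 2*I/(44 + u) (X(u, I) = (I + I)/(u + 44) = (2*I)/(44 + u) = 2*I/(44 + u))
1/(h(40, -58) + X(24, g(11, 8))) = 1/(40 + 2*0/(44 + 24)) = 1/(40 + 2*0/68) = 1/(40 + 2*0*(1/68)) = 1/(40 + 0) = 1/40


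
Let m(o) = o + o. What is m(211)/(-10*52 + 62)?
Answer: -211/229 ≈ -0.92140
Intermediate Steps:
m(o) = 2*o
m(211)/(-10*52 + 62) = (2*211)/(-10*52 + 62) = 422/(-520 + 62) = 422/(-458) = 422*(-1/458) = -211/229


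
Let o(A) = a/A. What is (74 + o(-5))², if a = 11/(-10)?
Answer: 13771521/2500 ≈ 5508.6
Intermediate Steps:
a = -11/10 (a = 11*(-⅒) = -11/10 ≈ -1.1000)
o(A) = -11/(10*A)
(74 + o(-5))² = (74 - 11/10/(-5))² = (74 - 11/10*(-⅕))² = (74 + 11/50)² = (3711/50)² = 13771521/2500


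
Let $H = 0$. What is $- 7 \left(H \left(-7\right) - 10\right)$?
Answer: $70$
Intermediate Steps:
$- 7 \left(H \left(-7\right) - 10\right) = - 7 \left(0 \left(-7\right) - 10\right) = - 7 \left(0 - 10\right) = \left(-7\right) \left(-10\right) = 70$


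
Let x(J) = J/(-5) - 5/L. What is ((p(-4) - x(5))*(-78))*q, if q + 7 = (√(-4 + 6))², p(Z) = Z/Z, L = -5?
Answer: 390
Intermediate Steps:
p(Z) = 1
x(J) = 1 - J/5 (x(J) = J/(-5) - 5/(-5) = J*(-⅕) - 5*(-⅕) = -J/5 + 1 = 1 - J/5)
q = -5 (q = -7 + (√(-4 + 6))² = -7 + (√2)² = -7 + 2 = -5)
((p(-4) - x(5))*(-78))*q = ((1 - (1 - ⅕*5))*(-78))*(-5) = ((1 - (1 - 1))*(-78))*(-5) = ((1 - 1*0)*(-78))*(-5) = ((1 + 0)*(-78))*(-5) = (1*(-78))*(-5) = -78*(-5) = 390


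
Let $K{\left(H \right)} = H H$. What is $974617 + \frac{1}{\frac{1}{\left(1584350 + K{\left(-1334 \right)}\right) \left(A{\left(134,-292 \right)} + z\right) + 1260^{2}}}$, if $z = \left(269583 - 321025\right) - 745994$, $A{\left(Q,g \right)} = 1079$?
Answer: $-2678867528225$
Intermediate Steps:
$z = -797436$ ($z = -51442 - 745994 = -797436$)
$K{\left(H \right)} = H^{2}$
$974617 + \frac{1}{\frac{1}{\left(1584350 + K{\left(-1334 \right)}\right) \left(A{\left(134,-292 \right)} + z\right) + 1260^{2}}} = 974617 + \frac{1}{\frac{1}{\left(1584350 + \left(-1334\right)^{2}\right) \left(1079 - 797436\right) + 1260^{2}}} = 974617 + \frac{1}{\frac{1}{\left(1584350 + 1779556\right) \left(-796357\right) + 1587600}} = 974617 + \frac{1}{\frac{1}{3363906 \left(-796357\right) + 1587600}} = 974617 + \frac{1}{\frac{1}{-2678870090442 + 1587600}} = 974617 + \frac{1}{\frac{1}{-2678868502842}} = 974617 + \frac{1}{- \frac{1}{2678868502842}} = 974617 - 2678868502842 = -2678867528225$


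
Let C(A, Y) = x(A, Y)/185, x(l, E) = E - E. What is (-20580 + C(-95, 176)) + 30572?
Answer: 9992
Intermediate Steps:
x(l, E) = 0
C(A, Y) = 0 (C(A, Y) = 0/185 = 0*(1/185) = 0)
(-20580 + C(-95, 176)) + 30572 = (-20580 + 0) + 30572 = -20580 + 30572 = 9992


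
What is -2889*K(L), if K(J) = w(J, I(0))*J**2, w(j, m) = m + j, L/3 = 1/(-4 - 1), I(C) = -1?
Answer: 208008/125 ≈ 1664.1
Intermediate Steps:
L = -3/5 (L = 3/(-4 - 1) = 3/(-5) = 3*(-1/5) = -3/5 ≈ -0.60000)
w(j, m) = j + m
K(J) = J**2*(-1 + J) (K(J) = (J - 1)*J**2 = (-1 + J)*J**2 = J**2*(-1 + J))
-2889*K(L) = -2889*(-3/5)**2*(-1 - 3/5) = -26001*(-8)/(25*5) = -2889*(-72/125) = 208008/125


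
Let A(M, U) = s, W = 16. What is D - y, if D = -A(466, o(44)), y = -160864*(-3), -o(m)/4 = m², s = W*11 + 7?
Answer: -482775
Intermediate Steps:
s = 183 (s = 16*11 + 7 = 176 + 7 = 183)
o(m) = -4*m²
A(M, U) = 183
y = 482592
D = -183 (D = -1*183 = -183)
D - y = -183 - 1*482592 = -183 - 482592 = -482775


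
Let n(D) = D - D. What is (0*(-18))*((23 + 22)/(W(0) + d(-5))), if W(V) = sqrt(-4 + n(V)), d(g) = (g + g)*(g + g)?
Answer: 0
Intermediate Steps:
n(D) = 0
d(g) = 4*g**2 (d(g) = (2*g)*(2*g) = 4*g**2)
W(V) = 2*I (W(V) = sqrt(-4 + 0) = sqrt(-4) = 2*I)
(0*(-18))*((23 + 22)/(W(0) + d(-5))) = (0*(-18))*((23 + 22)/(2*I + 4*(-5)**2)) = 0*(45/(2*I + 4*25)) = 0*(45/(2*I + 100)) = 0*(45/(100 + 2*I)) = 0*(45*((100 - 2*I)/10004)) = 0*(45*(100 - 2*I)/10004) = 0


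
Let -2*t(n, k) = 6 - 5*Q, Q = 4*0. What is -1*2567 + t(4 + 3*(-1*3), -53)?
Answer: -2570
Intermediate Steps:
Q = 0
t(n, k) = -3 (t(n, k) = -(6 - 5*0)/2 = -(6 + 0)/2 = -1/2*6 = -3)
-1*2567 + t(4 + 3*(-1*3), -53) = -1*2567 - 3 = -2567 - 3 = -2570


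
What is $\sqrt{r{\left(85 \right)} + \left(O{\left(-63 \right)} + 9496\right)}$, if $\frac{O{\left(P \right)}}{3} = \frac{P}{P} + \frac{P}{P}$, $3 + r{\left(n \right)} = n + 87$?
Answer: $\sqrt{9671} \approx 98.341$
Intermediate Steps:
$r{\left(n \right)} = 84 + n$ ($r{\left(n \right)} = -3 + \left(n + 87\right) = -3 + \left(87 + n\right) = 84 + n$)
$O{\left(P \right)} = 6$ ($O{\left(P \right)} = 3 \left(\frac{P}{P} + \frac{P}{P}\right) = 3 \left(1 + 1\right) = 3 \cdot 2 = 6$)
$\sqrt{r{\left(85 \right)} + \left(O{\left(-63 \right)} + 9496\right)} = \sqrt{\left(84 + 85\right) + \left(6 + 9496\right)} = \sqrt{169 + 9502} = \sqrt{9671}$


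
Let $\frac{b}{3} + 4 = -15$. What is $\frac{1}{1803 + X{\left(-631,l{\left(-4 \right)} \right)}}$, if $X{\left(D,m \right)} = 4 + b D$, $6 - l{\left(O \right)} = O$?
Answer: $\frac{1}{37774} \approx 2.6473 \cdot 10^{-5}$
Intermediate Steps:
$b = -57$ ($b = -12 + 3 \left(-15\right) = -12 - 45 = -57$)
$l{\left(O \right)} = 6 - O$
$X{\left(D,m \right)} = 4 - 57 D$
$\frac{1}{1803 + X{\left(-631,l{\left(-4 \right)} \right)}} = \frac{1}{1803 + \left(4 - -35967\right)} = \frac{1}{1803 + \left(4 + 35967\right)} = \frac{1}{1803 + 35971} = \frac{1}{37774}$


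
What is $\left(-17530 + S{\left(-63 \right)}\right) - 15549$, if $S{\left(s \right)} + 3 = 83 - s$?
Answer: $-32936$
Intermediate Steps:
$S{\left(s \right)} = 80 - s$ ($S{\left(s \right)} = -3 - \left(-83 + s\right) = 80 - s$)
$\left(-17530 + S{\left(-63 \right)}\right) - 15549 = \left(-17530 + \left(80 - -63\right)\right) - 15549 = \left(-17530 + \left(80 + 63\right)\right) - 15549 = \left(-17530 + 143\right) - 15549 = -17387 - 15549 = -32936$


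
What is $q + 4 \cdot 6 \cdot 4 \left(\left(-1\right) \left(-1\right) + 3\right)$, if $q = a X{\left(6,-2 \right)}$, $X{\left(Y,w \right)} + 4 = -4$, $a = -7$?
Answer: $440$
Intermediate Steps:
$X{\left(Y,w \right)} = -8$ ($X{\left(Y,w \right)} = -4 - 4 = -8$)
$q = 56$ ($q = \left(-7\right) \left(-8\right) = 56$)
$q + 4 \cdot 6 \cdot 4 \left(\left(-1\right) \left(-1\right) + 3\right) = 56 + 4 \cdot 6 \cdot 4 \left(\left(-1\right) \left(-1\right) + 3\right) = 56 + 24 \cdot 4 \left(1 + 3\right) = 56 + 96 \cdot 4 = 56 + 384 = 440$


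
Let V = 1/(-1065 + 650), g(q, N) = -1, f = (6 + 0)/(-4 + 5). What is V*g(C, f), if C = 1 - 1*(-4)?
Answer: 1/415 ≈ 0.0024096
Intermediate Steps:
C = 5 (C = 1 + 4 = 5)
f = 6 (f = 6/1 = 6*1 = 6)
V = -1/415 (V = 1/(-415) = -1/415 ≈ -0.0024096)
V*g(C, f) = -1/415*(-1) = 1/415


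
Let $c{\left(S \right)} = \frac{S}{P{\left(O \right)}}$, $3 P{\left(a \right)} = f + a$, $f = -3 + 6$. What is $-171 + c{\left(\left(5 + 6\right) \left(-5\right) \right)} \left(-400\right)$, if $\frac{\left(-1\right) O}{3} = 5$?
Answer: $-5671$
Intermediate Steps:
$O = -15$ ($O = \left(-3\right) 5 = -15$)
$f = 3$
$P{\left(a \right)} = 1 + \frac{a}{3}$ ($P{\left(a \right)} = \frac{3 + a}{3} = 1 + \frac{a}{3}$)
$c{\left(S \right)} = - \frac{S}{4}$ ($c{\left(S \right)} = \frac{S}{1 + \frac{1}{3} \left(-15\right)} = \frac{S}{1 - 5} = \frac{S}{-4} = S \left(- \frac{1}{4}\right) = - \frac{S}{4}$)
$-171 + c{\left(\left(5 + 6\right) \left(-5\right) \right)} \left(-400\right) = -171 + - \frac{\left(5 + 6\right) \left(-5\right)}{4} \left(-400\right) = -171 + - \frac{11 \left(-5\right)}{4} \left(-400\right) = -171 + \left(- \frac{1}{4}\right) \left(-55\right) \left(-400\right) = -171 + \frac{55}{4} \left(-400\right) = -171 - 5500 = -5671$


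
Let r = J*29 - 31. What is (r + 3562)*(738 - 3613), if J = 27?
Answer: -12402750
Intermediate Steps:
r = 752 (r = 27*29 - 31 = 783 - 31 = 752)
(r + 3562)*(738 - 3613) = (752 + 3562)*(738 - 3613) = 4314*(-2875) = -12402750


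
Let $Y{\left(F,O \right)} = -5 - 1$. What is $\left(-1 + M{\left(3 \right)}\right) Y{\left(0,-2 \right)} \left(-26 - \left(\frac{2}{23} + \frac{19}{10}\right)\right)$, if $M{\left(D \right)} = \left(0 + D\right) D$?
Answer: $\frac{154488}{115} \approx 1343.4$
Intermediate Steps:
$M{\left(D \right)} = D^{2}$ ($M{\left(D \right)} = D D = D^{2}$)
$Y{\left(F,O \right)} = -6$ ($Y{\left(F,O \right)} = -5 - 1 = -6$)
$\left(-1 + M{\left(3 \right)}\right) Y{\left(0,-2 \right)} \left(-26 - \left(\frac{2}{23} + \frac{19}{10}\right)\right) = \left(-1 + 3^{2}\right) \left(-6\right) \left(-26 - \left(\frac{2}{23} + \frac{19}{10}\right)\right) = \left(-1 + 9\right) \left(-6\right) \left(-26 - \frac{457}{230}\right) = 8 \left(-6\right) \left(-26 - \frac{457}{230}\right) = - 48 \left(-26 - \frac{457}{230}\right) = \left(-48\right) \left(- \frac{6437}{230}\right) = \frac{154488}{115}$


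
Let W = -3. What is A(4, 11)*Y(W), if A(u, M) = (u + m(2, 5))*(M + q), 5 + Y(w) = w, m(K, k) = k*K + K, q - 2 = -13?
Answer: 0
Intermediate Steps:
q = -11 (q = 2 - 13 = -11)
m(K, k) = K + K*k (m(K, k) = K*k + K = K + K*k)
Y(w) = -5 + w
A(u, M) = (-11 + M)*(12 + u) (A(u, M) = (u + 2*(1 + 5))*(M - 11) = (u + 2*6)*(-11 + M) = (u + 12)*(-11 + M) = (12 + u)*(-11 + M) = (-11 + M)*(12 + u))
A(4, 11)*Y(W) = (-132 - 11*4 + 12*11 + 11*4)*(-5 - 3) = (-132 - 44 + 132 + 44)*(-8) = 0*(-8) = 0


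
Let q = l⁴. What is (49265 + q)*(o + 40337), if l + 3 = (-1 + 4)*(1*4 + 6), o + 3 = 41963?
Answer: 47790361682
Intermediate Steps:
o = 41960 (o = -3 + 41963 = 41960)
l = 27 (l = -3 + (-1 + 4)*(1*4 + 6) = -3 + 3*(4 + 6) = -3 + 3*10 = -3 + 30 = 27)
q = 531441 (q = 27⁴ = 531441)
(49265 + q)*(o + 40337) = (49265 + 531441)*(41960 + 40337) = 580706*82297 = 47790361682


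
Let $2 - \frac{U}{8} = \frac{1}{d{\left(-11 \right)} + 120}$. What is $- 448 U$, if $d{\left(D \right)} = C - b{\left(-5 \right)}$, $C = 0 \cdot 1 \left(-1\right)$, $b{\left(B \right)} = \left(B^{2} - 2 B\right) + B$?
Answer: $- \frac{320768}{45} \approx -7128.2$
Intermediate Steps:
$b{\left(B \right)} = B^{2} - B$
$C = 0$ ($C = 0 \left(-1\right) = 0$)
$d{\left(D \right)} = -30$ ($d{\left(D \right)} = 0 - - 5 \left(-1 - 5\right) = 0 - \left(-5\right) \left(-6\right) = 0 - 30 = -30$)
$U = \frac{716}{45}$ ($U = 16 - \frac{8}{-30 + 120} = 16 - \frac{8}{90} = 16 - \frac{4}{45} = \frac{716}{45} \approx 15.911$)
$- 448 U = \left(-448\right) \frac{716}{45} = - \frac{320768}{45}$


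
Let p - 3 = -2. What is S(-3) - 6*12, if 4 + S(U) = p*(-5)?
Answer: -81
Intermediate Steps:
p = 1 (p = 3 - 2 = 1)
S(U) = -9 (S(U) = -4 + 1*(-5) = -4 - 5 = -9)
S(-3) - 6*12 = -9 - 6*12 = -9 - 72 = -81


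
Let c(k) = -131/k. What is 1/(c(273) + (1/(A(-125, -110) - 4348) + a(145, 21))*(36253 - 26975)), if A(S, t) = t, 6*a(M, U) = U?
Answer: 202839/6586271365 ≈ 3.0797e-5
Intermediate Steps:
a(M, U) = U/6
1/(c(273) + (1/(A(-125, -110) - 4348) + a(145, 21))*(36253 - 26975)) = 1/(-131/273 + (1/(-110 - 4348) + (1/6)*21)*(36253 - 26975)) = 1/(-131*1/273 + (1/(-4458) + 7/2)*9278) = 1/(-131/273 + (-1/4458 + 7/2)*9278) = 1/(-131/273 + (7801/2229)*9278) = 1/(-131/273 + 72377678/2229) = 1/(6586271365/202839) = 202839/6586271365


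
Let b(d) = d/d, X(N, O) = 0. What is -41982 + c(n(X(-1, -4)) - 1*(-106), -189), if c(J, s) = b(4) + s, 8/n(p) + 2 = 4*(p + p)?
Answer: -42170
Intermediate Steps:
b(d) = 1
n(p) = 8/(-2 + 8*p) (n(p) = 8/(-2 + 4*(p + p)) = 8/(-2 + 4*(2*p)) = 8/(-2 + 8*p))
c(J, s) = 1 + s
-41982 + c(n(X(-1, -4)) - 1*(-106), -189) = -41982 + (1 - 189) = -41982 - 188 = -42170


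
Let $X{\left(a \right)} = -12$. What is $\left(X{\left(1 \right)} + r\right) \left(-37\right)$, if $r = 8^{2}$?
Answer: $-1924$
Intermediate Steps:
$r = 64$
$\left(X{\left(1 \right)} + r\right) \left(-37\right) = \left(-12 + 64\right) \left(-37\right) = 52 \left(-37\right) = -1924$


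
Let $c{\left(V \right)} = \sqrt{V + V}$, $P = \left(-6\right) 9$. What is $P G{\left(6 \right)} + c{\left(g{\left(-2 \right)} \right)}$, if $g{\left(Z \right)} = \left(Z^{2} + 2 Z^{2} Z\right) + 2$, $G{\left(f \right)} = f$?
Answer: $-324 + 2 i \sqrt{5} \approx -324.0 + 4.4721 i$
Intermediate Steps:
$P = -54$
$g{\left(Z \right)} = 2 + Z^{2} + 2 Z^{3}$ ($g{\left(Z \right)} = \left(Z^{2} + 2 Z^{3}\right) + 2 = 2 + Z^{2} + 2 Z^{3}$)
$c{\left(V \right)} = \sqrt{2} \sqrt{V}$ ($c{\left(V \right)} = \sqrt{2 V} = \sqrt{2} \sqrt{V}$)
$P G{\left(6 \right)} + c{\left(g{\left(-2 \right)} \right)} = \left(-54\right) 6 + \sqrt{2} \sqrt{2 + \left(-2\right)^{2} + 2 \left(-2\right)^{3}} = -324 + \sqrt{2} \sqrt{2 + 4 + 2 \left(-8\right)} = -324 + \sqrt{2} \sqrt{2 + 4 - 16} = -324 + \sqrt{2} \sqrt{-10} = -324 + \sqrt{2} i \sqrt{10} = -324 + 2 i \sqrt{5}$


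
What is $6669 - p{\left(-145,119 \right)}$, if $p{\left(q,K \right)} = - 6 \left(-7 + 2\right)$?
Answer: $6639$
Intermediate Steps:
$p{\left(q,K \right)} = 30$ ($p{\left(q,K \right)} = \left(-6\right) \left(-5\right) = 30$)
$6669 - p{\left(-145,119 \right)} = 6669 - 30 = 6639$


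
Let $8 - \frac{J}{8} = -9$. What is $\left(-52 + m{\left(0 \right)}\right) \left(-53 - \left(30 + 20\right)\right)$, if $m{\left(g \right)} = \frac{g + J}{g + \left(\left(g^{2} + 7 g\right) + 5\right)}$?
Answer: $\frac{12772}{5} \approx 2554.4$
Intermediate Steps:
$J = 136$ ($J = 64 - -72 = 64 + 72 = 136$)
$m{\left(g \right)} = \frac{136 + g}{5 + g^{2} + 8 g}$ ($m{\left(g \right)} = \frac{g + 136}{g + \left(\left(g^{2} + 7 g\right) + 5\right)} = \frac{136 + g}{g + \left(5 + g^{2} + 7 g\right)} = \frac{136 + g}{5 + g^{2} + 8 g}$)
$\left(-52 + m{\left(0 \right)}\right) \left(-53 - \left(30 + 20\right)\right) = \left(-52 + \frac{136 + 0}{5 + 0^{2} + 8 \cdot 0}\right) \left(-53 - \left(30 + 20\right)\right) = \left(-52 + \frac{1}{5 + 0 + 0} \cdot 136\right) \left(-53 - 50\right) = \left(-52 + \frac{1}{5} \cdot 136\right) \left(-53 - 50\right) = \left(-52 + \frac{1}{5} \cdot 136\right) \left(-103\right) = \left(-52 + \frac{136}{5}\right) \left(-103\right) = \left(- \frac{124}{5}\right) \left(-103\right) = \frac{12772}{5}$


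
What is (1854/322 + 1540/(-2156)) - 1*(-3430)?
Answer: 79006/23 ≈ 3435.0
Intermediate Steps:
(1854/322 + 1540/(-2156)) - 1*(-3430) = (1854*(1/322) + 1540*(-1/2156)) + 3430 = (927/161 - 5/7) + 3430 = 116/23 + 3430 = 79006/23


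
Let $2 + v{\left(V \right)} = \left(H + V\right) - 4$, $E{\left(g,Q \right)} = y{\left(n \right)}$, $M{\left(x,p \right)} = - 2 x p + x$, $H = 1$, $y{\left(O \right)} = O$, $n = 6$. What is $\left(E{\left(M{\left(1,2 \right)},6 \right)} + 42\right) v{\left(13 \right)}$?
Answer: $384$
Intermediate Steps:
$M{\left(x,p \right)} = x - 2 p x$ ($M{\left(x,p \right)} = - 2 p x + x = x - 2 p x$)
$E{\left(g,Q \right)} = 6$
$v{\left(V \right)} = -5 + V$ ($v{\left(V \right)} = -2 + \left(\left(1 + V\right) - 4\right) = -2 + \left(-3 + V\right) = -5 + V$)
$\left(E{\left(M{\left(1,2 \right)},6 \right)} + 42\right) v{\left(13 \right)} = \left(6 + 42\right) \left(-5 + 13\right) = 48 \cdot 8 = 384$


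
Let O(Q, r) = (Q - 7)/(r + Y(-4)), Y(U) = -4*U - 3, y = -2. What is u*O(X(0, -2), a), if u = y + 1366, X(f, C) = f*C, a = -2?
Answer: -868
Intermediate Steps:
Y(U) = -3 - 4*U
X(f, C) = C*f
O(Q, r) = (-7 + Q)/(13 + r) (O(Q, r) = (Q - 7)/(r + (-3 - 4*(-4))) = (-7 + Q)/(r + (-3 + 16)) = (-7 + Q)/(r + 13) = (-7 + Q)/(13 + r))
u = 1364 (u = -2 + 1366 = 1364)
u*O(X(0, -2), a) = 1364*((-7 - 2*0)/(13 - 2)) = 1364*((-7 + 0)/11) = 1364*((1/11)*(-7)) = 1364*(-7/11) = -868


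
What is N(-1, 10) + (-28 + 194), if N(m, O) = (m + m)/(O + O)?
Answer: 1659/10 ≈ 165.90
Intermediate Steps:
N(m, O) = m/O (N(m, O) = (2*m)/((2*O)) = (2*m)*(1/(2*O)) = m/O)
N(-1, 10) + (-28 + 194) = -1/10 + (-28 + 194) = -1*⅒ + 166 = -⅒ + 166 = 1659/10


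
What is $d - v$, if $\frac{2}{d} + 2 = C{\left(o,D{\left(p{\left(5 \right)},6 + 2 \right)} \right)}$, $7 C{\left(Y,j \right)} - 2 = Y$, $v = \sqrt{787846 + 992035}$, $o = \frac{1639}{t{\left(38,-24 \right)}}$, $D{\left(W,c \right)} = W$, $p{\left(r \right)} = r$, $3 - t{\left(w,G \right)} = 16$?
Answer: $- \frac{182}{1795} - \sqrt{1779881} \approx -1334.2$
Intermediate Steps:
$t{\left(w,G \right)} = -13$ ($t{\left(w,G \right)} = 3 - 16 = -13$)
$o = - \frac{1639}{13}$ ($o = \frac{1639}{-13} = 1639 \left(- \frac{1}{13}\right) = - \frac{1639}{13} \approx -126.08$)
$v = \sqrt{1779881} \approx 1334.1$
$C{\left(Y,j \right)} = \frac{2}{7} + \frac{Y}{7}$
$d = - \frac{182}{1795}$ ($d = \frac{2}{-2 + \left(\frac{2}{7} + \frac{1}{7} \left(- \frac{1639}{13}\right)\right)} = \frac{2}{-2 + \left(\frac{2}{7} - \frac{1639}{91}\right)} = \frac{2}{-2 - \frac{1613}{91}} = \frac{2}{- \frac{1795}{91}} = 2 \left(- \frac{91}{1795}\right) = - \frac{182}{1795} \approx -0.10139$)
$d - v = - \frac{182}{1795} - \sqrt{1779881}$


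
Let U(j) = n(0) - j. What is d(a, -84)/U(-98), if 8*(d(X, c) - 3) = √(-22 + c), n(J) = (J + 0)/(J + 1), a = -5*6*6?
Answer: 3/98 + I*√106/784 ≈ 0.030612 + 0.013132*I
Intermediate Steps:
a = -180 (a = -30*6 = -180)
n(J) = J/(1 + J)
d(X, c) = 3 + √(-22 + c)/8
U(j) = -j (U(j) = 0/(1 + 0) - j = 0/1 - j = 0*1 - j = 0 - j = -j)
d(a, -84)/U(-98) = (3 + √(-22 - 84)/8)/((-1*(-98))) = (3 + √(-106)/8)/98 = (3 + (I*√106)/8)*(1/98) = (3 + I*√106/8)*(1/98) = 3/98 + I*√106/784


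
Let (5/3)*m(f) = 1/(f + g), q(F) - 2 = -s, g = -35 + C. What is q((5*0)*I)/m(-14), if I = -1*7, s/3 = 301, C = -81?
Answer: 585650/3 ≈ 1.9522e+5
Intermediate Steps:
s = 903 (s = 3*301 = 903)
I = -7
g = -116 (g = -35 - 81 = -116)
q(F) = -901 (q(F) = 2 - 1*903 = 2 - 903 = -901)
m(f) = 3/(5*(-116 + f)) (m(f) = 3/(5*(f - 116)) = 3/(5*(-116 + f)))
q((5*0)*I)/m(-14) = -901/(3/(5*(-116 - 14))) = -901/((3/5)/(-130)) = -901/((3/5)*(-1/130)) = -901/(-3/650) = -901*(-650/3) = 585650/3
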